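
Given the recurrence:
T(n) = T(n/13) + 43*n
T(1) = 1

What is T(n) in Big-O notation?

Geometric series: 43*n*(1 + 1/13 + 1/13^2 + ...) = O(n). T(n) = O(n).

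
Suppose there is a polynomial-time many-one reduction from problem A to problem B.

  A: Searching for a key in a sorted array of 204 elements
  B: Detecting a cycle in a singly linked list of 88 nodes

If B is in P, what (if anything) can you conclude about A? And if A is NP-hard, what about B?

A poly-time reduction A <=_p B means any A-instance can be transformed to a B-instance in poly time.
If B is in P: compose the reduction with B's poly-time algorithm to solve A in poly time, so A is in P.
If A is NP-hard: every NP problem reduces to A, which reduces to B; composing reductions, every NP problem reduces to B, so B is NP-hard.
(Here in fact A is P and B is P.)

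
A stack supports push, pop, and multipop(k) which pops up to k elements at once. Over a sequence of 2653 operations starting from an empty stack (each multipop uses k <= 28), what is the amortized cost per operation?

Each element is pushed exactly once and popped at most once (whether by pop or as part of a multipop). So the total number of individual pops over the whole sequence is at most the number of pushes, which is at most 2653. Total work <= 2 * 2653, hence O(1) amortized per operation.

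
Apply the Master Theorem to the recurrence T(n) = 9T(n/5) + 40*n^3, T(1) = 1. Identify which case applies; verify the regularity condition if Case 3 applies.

a=9, b=5, f(n)=40*n^3.
log_5(9) = 1.365 < 3.
f(n) = Omega(n^(1.365+epsilon)) for some epsilon > 0, so Case 3 is the candidate.
Regularity: a*f(n/b) = 9*40*(n/5)^3 = (9/125)*40*n^3 <= c*f(n) with c = 9/125 < 1. Satisfied.
Case 3: T(n) = Theta(n^3).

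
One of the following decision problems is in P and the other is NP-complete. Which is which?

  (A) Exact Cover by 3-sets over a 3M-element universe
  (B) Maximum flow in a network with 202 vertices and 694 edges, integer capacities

(A) is NP-complete: one of Karp's 21 NP-complete problems.
(B) is P: Edmonds-Karp / push-relabel run in polynomial time.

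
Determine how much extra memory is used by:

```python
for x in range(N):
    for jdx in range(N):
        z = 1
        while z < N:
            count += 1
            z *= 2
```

Space complexity: O(1).
Only a constant amount of auxiliary storage is used; nothing grows with n.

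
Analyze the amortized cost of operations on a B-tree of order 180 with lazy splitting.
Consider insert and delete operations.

In a B-tree of order 180, a node splits when it has 180 keys. With lazy splitting, we use potential Phi = number of full nodes + number of near-empty nodes. Each split costs O(1) but reduces potential. Between splits, at least 90 insertions must occur in that node. Amortized structural cost is O(1) per operation, plus O(log_180 n) traversal.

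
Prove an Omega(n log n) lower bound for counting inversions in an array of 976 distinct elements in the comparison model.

Decision-tree argument: at any leaf, the comparisons made (with transitivity) must totally order all 976 elements -- otherwise some pair (i,j) is unordered, and an adversary can present two inputs agreeing on every comparison made but with that pair flipped, changing the inversion count by 1, so the leaf's output is wrong on one of them. Hence the tree has >= 976! leaves and height >= log_2(976!) = Omega(n log n). Modified merge sort achieves O(n log n).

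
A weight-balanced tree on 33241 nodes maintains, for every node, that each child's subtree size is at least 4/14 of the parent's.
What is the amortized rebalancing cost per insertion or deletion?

With balance ratio 4/14, tree height is O(log_{14/4}(33241)) = O(log n). A rebalance at a node of size s costs O(s) but requires Omega(s) updates in that subtree to retrigger. Summed over the O(log n) ancestors of the touched leaf, amortized rebalancing is O(log n).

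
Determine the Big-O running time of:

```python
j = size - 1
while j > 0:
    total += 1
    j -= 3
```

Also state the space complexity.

Time complexity: O(n).
Space complexity: O(1).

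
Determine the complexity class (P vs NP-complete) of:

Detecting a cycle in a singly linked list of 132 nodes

This problem is in P: Floyd's tortoise-and-hare runs in O(n) time, O(1) space.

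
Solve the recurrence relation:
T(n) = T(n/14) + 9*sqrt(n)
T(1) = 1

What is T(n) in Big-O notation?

Each level contributes sqrt(n/14^k). Geometric series with ratio 1/sqrt(14) < 1 sums to O(sqrt(n)).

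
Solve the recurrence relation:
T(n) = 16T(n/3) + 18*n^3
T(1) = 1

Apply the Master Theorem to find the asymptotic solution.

a=16, b=3, f(n)=18*n^3. log_3(16) = 2.524 < 3. Case 3: T(n) = O(n^3).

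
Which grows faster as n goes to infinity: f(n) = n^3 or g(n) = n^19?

g(n) = n^19 grows faster: n^19/n^3 = n^16 -> infinity.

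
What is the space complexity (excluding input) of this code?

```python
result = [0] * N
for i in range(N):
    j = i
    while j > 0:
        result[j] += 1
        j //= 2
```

Space complexity: O(n).
Auxiliary storage grows linearly with the input size n in the worst case.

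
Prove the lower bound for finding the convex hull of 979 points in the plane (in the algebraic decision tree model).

Reduction from sorting: given 979 numbers x_1,...,x_{979}, map x_i to the point (x_i, x_i^2) on the parabola y = x^2. All points are on the convex hull, and walking the hull gives them in sorted x-order. Since sorting requires Omega(n log n), so does planar convex hull.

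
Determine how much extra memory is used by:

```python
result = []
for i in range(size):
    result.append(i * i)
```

Space complexity: O(n).
Auxiliary storage grows linearly with the input size n in the worst case.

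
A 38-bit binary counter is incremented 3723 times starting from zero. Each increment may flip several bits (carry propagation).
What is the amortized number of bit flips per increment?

Bit i flips on every 2^i-th increment, so over 3723 increments bit i flips floor(3723/2^i) times. Summing over i: total flips < 2 * 3723. Amortized: < 2 = O(1) per increment.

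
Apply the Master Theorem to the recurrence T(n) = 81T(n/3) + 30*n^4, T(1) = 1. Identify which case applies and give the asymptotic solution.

a=81, b=3, f(n)=30*n^4.
log_3(81) = 4, so n^(log_b(a)) = n^4.
f(n) = Theta(n^4), so Case 2 applies.
T(n) = Theta(n^4 log n).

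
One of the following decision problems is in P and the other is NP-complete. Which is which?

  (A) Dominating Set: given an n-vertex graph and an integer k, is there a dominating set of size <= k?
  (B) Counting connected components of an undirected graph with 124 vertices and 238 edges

(A) is NP-complete: reduces from Set Cover (with k part of the input).
(B) is P: BFS/DFS visits each vertex and edge once: O(V+E).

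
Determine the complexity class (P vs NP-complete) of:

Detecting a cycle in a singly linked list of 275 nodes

This problem is in P: Floyd's tortoise-and-hare runs in O(n) time, O(1) space.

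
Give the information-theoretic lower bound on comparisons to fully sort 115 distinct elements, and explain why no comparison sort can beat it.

A comparison sort is a binary decision tree whose leaves are the 115! = 292509369349301569068815180481773552003419272043053514672100535242441942363589054622883930786268803187059211939585703515345785120071002251720730101703194015956992000000000000000000000000000 possible output permutations. A binary tree with L leaves has height >= ceil(log_2(L)). So any comparison sort needs >= ceil(log_2(115!)) = 627 comparisons in the worst case.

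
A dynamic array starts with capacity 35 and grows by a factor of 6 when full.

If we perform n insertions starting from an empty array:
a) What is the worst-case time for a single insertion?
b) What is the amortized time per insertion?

(a) Worst-case single insertion: O(n) -- when the array is full at capacity c, the resize copies all c elements, and c can be Theta(n).
(b) Resizes happen at sizes 35, 210, 1260, ... Total copy cost for n insertions: 35 + 210 + ... = O(n) (geometric series with ratio 1/6). Amortized cost per insertion: O(n)/n = O(1).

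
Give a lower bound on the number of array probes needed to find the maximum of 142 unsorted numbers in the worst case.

Adversary: any unprobed cell could hold a value larger than everything seen so far. If fewer than 142 cells are probed, the adversary places the max in an unprobed cell. So all 142 cells must be examined; together with 142-1 comparisons this is tight.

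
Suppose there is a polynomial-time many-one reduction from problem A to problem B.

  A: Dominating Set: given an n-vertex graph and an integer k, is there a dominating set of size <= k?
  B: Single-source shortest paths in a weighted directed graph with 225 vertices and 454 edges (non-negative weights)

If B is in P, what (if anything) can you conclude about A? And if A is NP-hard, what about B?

A poly-time reduction A <=_p B means any A-instance can be transformed to a B-instance in poly time.
If B is in P: compose the reduction with B's poly-time algorithm to solve A in poly time, so A is in P.
If A is NP-hard: every NP problem reduces to A, which reduces to B; composing reductions, every NP problem reduces to B, so B is NP-hard.
(Here in fact A is NP-complete and B is in P, so no such reduction is known -- its existence would imply P = NP; the analysis concerns only what the assumed reduction would or would not let you conclude.)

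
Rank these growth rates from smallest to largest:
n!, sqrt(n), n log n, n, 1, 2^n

Ordered by growth rate: 1 < sqrt(n) < n < n log n < 2^n < n!.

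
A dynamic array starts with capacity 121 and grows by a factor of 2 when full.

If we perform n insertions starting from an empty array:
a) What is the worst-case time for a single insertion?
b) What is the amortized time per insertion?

(a) Worst-case single insertion: O(n) -- when the array is full at capacity c, the resize copies all c elements, and c can be Theta(n).
(b) Resizes happen at sizes 121, 242, 484, ... Total copy cost for n insertions: 121 + 242 + ... = O(n) (geometric series with ratio 1/2). Amortized cost per insertion: O(n)/n = O(1).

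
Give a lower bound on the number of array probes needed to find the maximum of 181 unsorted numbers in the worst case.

Adversary: any unprobed cell could hold a value larger than everything seen so far. If fewer than 181 cells are probed, the adversary places the max in an unprobed cell. So all 181 cells must be examined; together with 181-1 comparisons this is tight.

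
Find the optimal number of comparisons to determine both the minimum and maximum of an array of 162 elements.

Naive approach: 322 comparisons (161 for max + 161 for min).
Optimal: Compare elements in pairs first (floor(n/2) = 81 comparisons), then find max among winners and min among losers (80 comparisons each).
Total: ceil(3n/2) - 2 = 241 comparisons. An adversary argument shows this is also a lower bound.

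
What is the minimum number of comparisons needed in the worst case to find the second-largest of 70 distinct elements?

Lower bound: finding the max needs 70-1 comparisons. By the adversary weight-doubling argument, the max must personally win >= ceil(log_2(70)) = 7 comparisons; the 2nd-largest is among those 7 losers, needing 7-1 more comparisons. Total >= 70-1 + 7-1 = 75. A balanced knockout tournament achieves this.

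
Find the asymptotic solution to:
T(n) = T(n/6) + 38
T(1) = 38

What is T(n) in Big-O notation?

Each step divides n by 6 and adds 38. After log_6(n) steps, T(n) = O(log n).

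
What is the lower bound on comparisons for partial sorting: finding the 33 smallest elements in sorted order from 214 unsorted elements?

Finding 33 smallest of 214 in sorted order: Omega(214) to identify the 33 smallest, plus Omega(33 log 33) to sort them. Total: Omega(n + k log k).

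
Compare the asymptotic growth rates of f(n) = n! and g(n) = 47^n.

f(n) = n! grows faster: n!/47^n -> infinity by Stirling.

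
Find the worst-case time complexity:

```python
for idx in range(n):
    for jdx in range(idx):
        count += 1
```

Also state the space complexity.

Time complexity: O(n^2).
Space complexity: O(1).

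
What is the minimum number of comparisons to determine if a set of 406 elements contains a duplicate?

Determining if 406 elements are all distinct requires Omega(n log n) comparisons in the comparison model. This follows from the element distinctness lower bound.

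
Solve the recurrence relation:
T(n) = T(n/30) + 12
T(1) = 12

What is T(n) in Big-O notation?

Each step divides n by 30 and adds 12. After log_30(n) steps, T(n) = O(log n).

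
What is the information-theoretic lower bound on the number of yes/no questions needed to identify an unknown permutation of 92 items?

There are 92! = 12438414054641307255475324325873553077577991715875414356840239582938137710983519518443046123837041347353107486982656753664000000000000000000000 permutations. Each yes/no question gives at most 1 bit, so at least ceil(log_2(12438414054641307255475324325873553077577991715875414356840239582938137710983519518443046123837041347353107486982656753664000000000000000000000)) = 473 questions are needed.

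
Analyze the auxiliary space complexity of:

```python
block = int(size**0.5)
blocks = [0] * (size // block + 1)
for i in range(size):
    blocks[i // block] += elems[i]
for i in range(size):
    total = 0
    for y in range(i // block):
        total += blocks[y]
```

Space complexity: O(sqrt(n)).
Storage scales with sqrt(n).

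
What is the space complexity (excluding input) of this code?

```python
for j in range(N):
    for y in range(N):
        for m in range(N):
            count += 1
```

Space complexity: O(1).
Only a constant amount of auxiliary storage is used; nothing grows with n.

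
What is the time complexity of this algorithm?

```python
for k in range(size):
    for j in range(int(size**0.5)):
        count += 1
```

Time complexity: O(n * sqrt(n)).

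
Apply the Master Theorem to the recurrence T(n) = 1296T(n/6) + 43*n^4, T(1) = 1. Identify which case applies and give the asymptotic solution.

a=1296, b=6, f(n)=43*n^4.
log_6(1296) = 4, so n^(log_b(a)) = n^4.
f(n) = Theta(n^4), so Case 2 applies.
T(n) = Theta(n^4 log n).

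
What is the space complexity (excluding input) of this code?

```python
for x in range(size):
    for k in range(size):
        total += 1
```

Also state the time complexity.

Space complexity: O(1).
Only a constant amount of auxiliary storage is used; nothing grows with n.
Time complexity: O(n^2).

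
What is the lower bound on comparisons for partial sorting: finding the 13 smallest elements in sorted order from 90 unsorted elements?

Finding 13 smallest of 90 in sorted order: Omega(90) to identify the 13 smallest, plus Omega(13 log 13) to sort them. Total: Omega(n + k log k).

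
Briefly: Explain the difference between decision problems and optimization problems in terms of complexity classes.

Decision problems have yes/no answers and are classified into P, NP, etc. Optimization problems seek the best solution. Every optimization problem has a corresponding decision version. If the decision version is NP-complete, the optimization version is NP-hard.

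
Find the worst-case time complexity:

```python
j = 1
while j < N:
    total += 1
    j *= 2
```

Time complexity: O(log n).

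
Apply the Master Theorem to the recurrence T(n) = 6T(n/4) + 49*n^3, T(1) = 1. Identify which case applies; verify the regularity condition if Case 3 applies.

a=6, b=4, f(n)=49*n^3.
log_4(6) = 1.292 < 3.
f(n) = Omega(n^(1.292+epsilon)) for some epsilon > 0, so Case 3 is the candidate.
Regularity: a*f(n/b) = 6*49*(n/4)^3 = (6/64)*49*n^3 <= c*f(n) with c = 6/64 < 1. Satisfied.
Case 3: T(n) = Theta(n^3).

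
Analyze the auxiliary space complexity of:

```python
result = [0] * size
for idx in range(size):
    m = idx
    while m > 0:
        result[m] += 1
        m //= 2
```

Space complexity: O(n).
Auxiliary storage grows linearly with the input size n in the worst case.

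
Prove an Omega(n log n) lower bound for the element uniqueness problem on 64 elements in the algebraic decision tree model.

In the algebraic decision tree model, element uniqueness on 64 elements is equivalent to determining which cell of an arrangement of C(64,2) = 2016 hyperplanes x_i = x_j contains the input point. Ben-Or's theorem shows this requires Omega(n log n).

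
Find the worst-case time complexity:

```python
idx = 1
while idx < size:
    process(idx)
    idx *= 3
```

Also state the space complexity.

Time complexity: O(log n).
Space complexity: O(1).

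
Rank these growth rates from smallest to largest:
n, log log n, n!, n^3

Ordered by growth rate: log log n < n < n^3 < n!.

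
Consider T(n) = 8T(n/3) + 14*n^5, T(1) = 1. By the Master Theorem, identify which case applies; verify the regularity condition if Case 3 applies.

a=8, b=3, f(n)=14*n^5.
log_3(8) = 1.893 < 5.
f(n) = Omega(n^(1.893+epsilon)) for some epsilon > 0, so Case 3 is the candidate.
Regularity: a*f(n/b) = 8*14*(n/3)^5 = (8/243)*14*n^5 <= c*f(n) with c = 8/243 < 1. Satisfied.
Case 3: T(n) = Theta(n^5).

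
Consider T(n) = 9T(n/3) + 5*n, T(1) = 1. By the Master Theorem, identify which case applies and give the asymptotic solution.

a=9, b=3, f(n)=5*n.
log_3(9) = 2 > 1.
Since f(n) = O(n^1) is polynomially smaller than n^2, Case 1 applies.
T(n) = Theta(n^2).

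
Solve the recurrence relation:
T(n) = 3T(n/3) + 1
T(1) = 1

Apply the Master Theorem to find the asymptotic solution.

a=3, b=3, f(n)=1. log_3(3) = 1. Case 1 of Master Theorem: T(n) = O(n^1).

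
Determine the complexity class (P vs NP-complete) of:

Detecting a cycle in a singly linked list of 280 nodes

This problem is in P: Floyd's tortoise-and-hare runs in O(n) time, O(1) space.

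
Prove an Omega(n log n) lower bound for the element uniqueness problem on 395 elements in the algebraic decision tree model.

In the algebraic decision tree model, element uniqueness on 395 elements is equivalent to determining which cell of an arrangement of C(395,2) = 77815 hyperplanes x_i = x_j contains the input point. Ben-Or's theorem shows this requires Omega(n log n).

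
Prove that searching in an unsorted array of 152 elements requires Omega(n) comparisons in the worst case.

An adversary can always place the target in the last position checked. Until all 152 positions are examined, the target might be in any unchecked position. Therefore 152 comparisons are necessary.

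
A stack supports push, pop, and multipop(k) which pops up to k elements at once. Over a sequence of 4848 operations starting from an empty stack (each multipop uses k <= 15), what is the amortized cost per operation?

Each element is pushed exactly once and popped at most once (whether by pop or as part of a multipop). So the total number of individual pops over the whole sequence is at most the number of pushes, which is at most 4848. Total work <= 2 * 4848, hence O(1) amortized per operation.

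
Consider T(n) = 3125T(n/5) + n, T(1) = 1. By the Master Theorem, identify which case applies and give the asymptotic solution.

a=3125, b=5, f(n)=n.
log_5(3125) = 5 > 1.
Since f(n) = O(n^1) is polynomially smaller than n^5, Case 1 applies.
T(n) = Theta(n^5).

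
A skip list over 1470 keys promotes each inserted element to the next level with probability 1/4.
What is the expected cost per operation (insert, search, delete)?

Expected number of levels is O(log_4(1470)) = O(log n). A search visits O(1) expected nodes per level over O(log n) levels. Insert/delete are a search plus O(1) pointer updates per level. Expected O(log n) per operation.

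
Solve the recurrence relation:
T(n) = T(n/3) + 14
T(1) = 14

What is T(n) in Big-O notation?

Each step divides n by 3 and adds 14. After log_3(n) steps, T(n) = O(log n).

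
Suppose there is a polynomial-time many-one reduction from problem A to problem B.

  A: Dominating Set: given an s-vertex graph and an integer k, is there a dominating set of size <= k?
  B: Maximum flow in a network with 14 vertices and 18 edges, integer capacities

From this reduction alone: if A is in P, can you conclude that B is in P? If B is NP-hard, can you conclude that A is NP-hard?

A poly-time reduction A <=_p B transfers tractability DOWN (B easy => A easy) and hardness UP (A hard => B hard), not the reverse.
From A in P, the reduction alone does NOT give B in P: any problem in P trivially reduces to SAT, yet SAT is not known to be in P.
From B NP-hard, the reduction alone does NOT give A NP-hard: again, easy problems reduce to hard ones.
(Here in fact A is NP-complete and B is in P, so no such reduction is known -- its existence would imply P = NP; the analysis concerns only what the assumed reduction would or would not let you conclude.)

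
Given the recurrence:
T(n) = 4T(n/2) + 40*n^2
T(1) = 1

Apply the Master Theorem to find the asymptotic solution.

a=4, b=2, f(n)=40*n^2. log_2(4) = 2. Case 2: T(n) = O(n^2 log n).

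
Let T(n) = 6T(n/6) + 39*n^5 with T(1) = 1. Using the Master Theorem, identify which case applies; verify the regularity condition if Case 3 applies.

a=6, b=6, f(n)=39*n^5.
log_6(6) = 1 < 5.
f(n) = Omega(n^(1+epsilon)) for some epsilon > 0, so Case 3 is the candidate.
Regularity: a*f(n/b) = 6*39*(n/6)^5 = (6/7776)*39*n^5 <= c*f(n) with c = 6/7776 < 1. Satisfied.
Case 3: T(n) = Theta(n^5).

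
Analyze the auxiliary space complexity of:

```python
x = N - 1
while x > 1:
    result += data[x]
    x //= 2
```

Space complexity: O(1).
Only a constant amount of auxiliary storage is used; nothing grows with n.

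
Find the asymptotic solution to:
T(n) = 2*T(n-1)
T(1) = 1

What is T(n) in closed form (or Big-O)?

Each step multiplies by 2. T(n) = T(1)*2^(n-1) = 2^(n-1).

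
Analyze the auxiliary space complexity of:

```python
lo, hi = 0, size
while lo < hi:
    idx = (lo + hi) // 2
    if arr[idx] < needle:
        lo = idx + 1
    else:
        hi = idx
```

Space complexity: O(1).
Only a constant amount of auxiliary storage is used; nothing grows with n.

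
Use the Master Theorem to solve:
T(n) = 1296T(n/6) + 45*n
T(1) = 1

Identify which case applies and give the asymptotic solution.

a=1296, b=6, f(n)=45*n.
log_6(1296) = 4 > 1.
Since f(n) = O(n^1) is polynomially smaller than n^4, Case 1 applies.
T(n) = Theta(n^4).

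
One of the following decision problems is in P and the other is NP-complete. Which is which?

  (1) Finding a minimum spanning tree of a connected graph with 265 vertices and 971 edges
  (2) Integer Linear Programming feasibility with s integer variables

(1) is P: Kruskal's / Prim's algorithms run in polynomial time.
(2) is NP-complete: ILP feasibility is NP-complete (LP relaxation is in P).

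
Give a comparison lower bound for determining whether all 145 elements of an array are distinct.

In the algebraic decision-tree model, the YES region for element distinctness on 145 elements has 145! connected components (one per ordering). Ben-Or's theorem then gives a lower bound of Omega(log(n!)) = Omega(n log n).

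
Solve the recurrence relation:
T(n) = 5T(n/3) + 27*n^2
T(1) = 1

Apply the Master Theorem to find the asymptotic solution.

a=5, b=3, f(n)=27*n^2. log_3(5) = 1.465 < 2. Case 3: T(n) = O(n^2).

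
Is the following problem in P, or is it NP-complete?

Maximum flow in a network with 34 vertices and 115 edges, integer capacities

This problem is in P: Edmonds-Karp / push-relabel run in polynomial time.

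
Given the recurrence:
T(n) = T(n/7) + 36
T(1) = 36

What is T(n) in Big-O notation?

Each step divides n by 7 and adds 36. After log_7(n) steps, T(n) = O(log n).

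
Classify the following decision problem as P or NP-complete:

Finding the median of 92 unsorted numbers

This problem is in P: linear-time selection (median-of-medians) runs in O(n).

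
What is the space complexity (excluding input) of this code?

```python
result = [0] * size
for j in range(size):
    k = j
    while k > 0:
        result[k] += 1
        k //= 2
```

Space complexity: O(n).
Auxiliary storage grows linearly with the input size n in the worst case.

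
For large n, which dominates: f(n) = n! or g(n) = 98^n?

f(n) = n! grows faster: n!/98^n -> infinity by Stirling.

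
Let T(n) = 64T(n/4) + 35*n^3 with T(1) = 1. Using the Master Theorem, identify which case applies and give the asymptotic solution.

a=64, b=4, f(n)=35*n^3.
log_4(64) = 3, so n^(log_b(a)) = n^3.
f(n) = Theta(n^3), so Case 2 applies.
T(n) = Theta(n^3 log n).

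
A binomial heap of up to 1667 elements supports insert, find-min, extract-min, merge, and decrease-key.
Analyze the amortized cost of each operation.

A binomial heap with n <= 1667 elements has at most floor(log_2 1667) + 1 = 11 trees. Using potential Phi = number of trees: Insert adds one tree, but cascading merges reduce count -- amortized O(1). Find-min reads the cached minimum pointer: O(1). Extract-min creates O(log n) new trees: O(log n). Merge combines tree lists: O(log n). Decrease-key sifts the element up its tree of height <= log n: O(log n).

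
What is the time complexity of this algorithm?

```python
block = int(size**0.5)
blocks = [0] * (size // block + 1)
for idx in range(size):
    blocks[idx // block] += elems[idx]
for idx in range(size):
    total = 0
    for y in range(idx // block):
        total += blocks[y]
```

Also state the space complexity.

Time complexity: O(n * sqrt(n)).
Space complexity: O(sqrt(n)).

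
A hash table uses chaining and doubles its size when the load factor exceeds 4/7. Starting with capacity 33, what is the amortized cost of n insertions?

Rehashing occurs when load exceeds 4/7. Total rehash cost is geometric series summing to O(n). Each insertion itself is O(1). Amortized: O(1).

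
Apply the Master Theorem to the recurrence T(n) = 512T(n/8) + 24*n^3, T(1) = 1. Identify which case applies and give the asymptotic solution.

a=512, b=8, f(n)=24*n^3.
log_8(512) = 3, so n^(log_b(a)) = n^3.
f(n) = Theta(n^3), so Case 2 applies.
T(n) = Theta(n^3 log n).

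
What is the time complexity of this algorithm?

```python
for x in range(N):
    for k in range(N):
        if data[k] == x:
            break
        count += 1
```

Time complexity: O(n^2).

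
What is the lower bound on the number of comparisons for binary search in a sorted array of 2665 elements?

With 2665 possible positions, we need at least ceil(log_2(2665)) = 12 comparisons. Each comparison splits the remaining candidates by at most half.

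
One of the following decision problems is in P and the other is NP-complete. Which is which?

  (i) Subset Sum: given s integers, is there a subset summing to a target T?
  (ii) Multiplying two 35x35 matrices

(i) is NP-complete: one of Karp's 21 NP-complete problems.
(ii) is P: the schoolbook algorithm runs in O(n^3).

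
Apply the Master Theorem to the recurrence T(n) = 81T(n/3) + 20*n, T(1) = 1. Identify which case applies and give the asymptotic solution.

a=81, b=3, f(n)=20*n.
log_3(81) = 4 > 1.
Since f(n) = O(n^1) is polynomially smaller than n^4, Case 1 applies.
T(n) = Theta(n^4).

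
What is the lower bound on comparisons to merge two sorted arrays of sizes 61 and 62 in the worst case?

Adversary: with |61 - 62| <= 1 the inputs can be fully interleaved so that every adjacent pair in the merged output comes from different arrays. Then each of the 122 adjacent pairs must be directly compared, or the algorithm cannot determine their relative order. Standard merge meets this bound.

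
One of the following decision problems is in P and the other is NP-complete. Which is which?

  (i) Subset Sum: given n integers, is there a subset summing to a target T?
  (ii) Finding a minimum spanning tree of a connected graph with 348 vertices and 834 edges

(i) is NP-complete: one of Karp's 21 NP-complete problems.
(ii) is P: Kruskal's / Prim's algorithms run in polynomial time.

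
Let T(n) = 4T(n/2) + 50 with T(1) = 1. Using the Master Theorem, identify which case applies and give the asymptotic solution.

a=4, b=2, f(n)=50.
log_2(4) = 2 > 0.
Since f(n) = O(n^0) is polynomially smaller than n^2, Case 1 applies.
T(n) = Theta(n^2).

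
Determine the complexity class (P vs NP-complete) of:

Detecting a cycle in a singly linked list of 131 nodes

This problem is in P: Floyd's tortoise-and-hare runs in O(n) time, O(1) space.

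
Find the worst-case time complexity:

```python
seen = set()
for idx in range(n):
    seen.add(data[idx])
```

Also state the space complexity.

Time complexity: O(n).
Space complexity: O(n).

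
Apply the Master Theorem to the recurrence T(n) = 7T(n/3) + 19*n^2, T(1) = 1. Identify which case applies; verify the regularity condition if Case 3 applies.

a=7, b=3, f(n)=19*n^2.
log_3(7) = 1.771 < 2.
f(n) = Omega(n^(1.771+epsilon)) for some epsilon > 0, so Case 3 is the candidate.
Regularity: a*f(n/b) = 7*19*(n/3)^2 = (7/9)*19*n^2 <= c*f(n) with c = 7/9 < 1. Satisfied.
Case 3: T(n) = Theta(n^2).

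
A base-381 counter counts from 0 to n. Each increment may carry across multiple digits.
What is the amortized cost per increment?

Digit at position i changes every 381^i increments. Total digit changes over n increments: n * 381/(381-1) = O(n). Amortized: O(1).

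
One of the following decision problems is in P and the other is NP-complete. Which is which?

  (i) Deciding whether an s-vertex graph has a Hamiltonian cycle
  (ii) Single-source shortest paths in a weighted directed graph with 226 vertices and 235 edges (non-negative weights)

(i) is NP-complete: one of Karp's 21 NP-complete problems.
(ii) is P: Dijkstra's algorithm runs in O((V+E) log V).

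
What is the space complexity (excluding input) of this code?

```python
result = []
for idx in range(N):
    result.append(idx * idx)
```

Space complexity: O(n).
Auxiliary storage grows linearly with the input size n in the worst case.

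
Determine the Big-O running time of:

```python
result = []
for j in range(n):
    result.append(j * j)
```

Time complexity: O(n).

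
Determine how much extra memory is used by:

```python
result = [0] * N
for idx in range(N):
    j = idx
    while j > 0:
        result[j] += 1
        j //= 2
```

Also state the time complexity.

Space complexity: O(n).
Auxiliary storage grows linearly with the input size n in the worst case.
Time complexity: O(n log n).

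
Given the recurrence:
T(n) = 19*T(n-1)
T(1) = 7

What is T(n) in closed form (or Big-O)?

Each step multiplies by 19. T(n) = T(1)*19^(n-1) = 7*19^(n-1).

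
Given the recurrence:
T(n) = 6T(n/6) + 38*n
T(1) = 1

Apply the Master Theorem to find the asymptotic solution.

a=6, b=6, f(n)=38*n. log_6(6) = 1. Case 2: T(n) = O(n log n).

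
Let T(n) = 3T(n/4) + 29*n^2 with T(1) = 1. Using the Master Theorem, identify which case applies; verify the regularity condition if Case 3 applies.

a=3, b=4, f(n)=29*n^2.
log_4(3) = 0.7925 < 2.
f(n) = Omega(n^(0.7925+epsilon)) for some epsilon > 0, so Case 3 is the candidate.
Regularity: a*f(n/b) = 3*29*(n/4)^2 = (3/16)*29*n^2 <= c*f(n) with c = 3/16 < 1. Satisfied.
Case 3: T(n) = Theta(n^2).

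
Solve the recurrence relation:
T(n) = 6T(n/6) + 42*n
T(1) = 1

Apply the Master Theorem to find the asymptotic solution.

a=6, b=6, f(n)=42*n. log_6(6) = 1. Case 2: T(n) = O(n log n).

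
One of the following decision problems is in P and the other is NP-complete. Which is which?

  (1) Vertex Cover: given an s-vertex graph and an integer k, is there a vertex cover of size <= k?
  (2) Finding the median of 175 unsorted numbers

(1) is NP-complete: one of Karp's 21 NP-complete problems (with k part of the input; for any fixed constant k it is in P).
(2) is P: linear-time selection (median-of-medians) runs in O(n).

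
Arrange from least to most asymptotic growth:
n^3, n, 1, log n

Ordered by growth rate: 1 < log n < n < n^3.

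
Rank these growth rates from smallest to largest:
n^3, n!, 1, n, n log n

Ordered by growth rate: 1 < n < n log n < n^3 < n!.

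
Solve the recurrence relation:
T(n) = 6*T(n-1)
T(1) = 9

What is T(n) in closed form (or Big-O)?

Each step multiplies by 6. T(n) = T(1)*6^(n-1) = 9*6^(n-1).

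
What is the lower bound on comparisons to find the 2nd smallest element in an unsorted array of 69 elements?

Finding the 2nd smallest of 69 elements requires Omega(n) comparisons. Every element must participate in at least one comparison; otherwise it could be the 2nd smallest.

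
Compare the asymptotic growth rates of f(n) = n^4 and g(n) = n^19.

g(n) = n^19 grows faster: n^19/n^4 = n^15 -> infinity.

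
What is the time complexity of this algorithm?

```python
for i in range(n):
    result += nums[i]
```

Time complexity: O(n).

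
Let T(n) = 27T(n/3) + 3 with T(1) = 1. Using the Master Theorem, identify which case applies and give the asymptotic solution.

a=27, b=3, f(n)=3.
log_3(27) = 3 > 0.
Since f(n) = O(n^0) is polynomially smaller than n^3, Case 1 applies.
T(n) = Theta(n^3).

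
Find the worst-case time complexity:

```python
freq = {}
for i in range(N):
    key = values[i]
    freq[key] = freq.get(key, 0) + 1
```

Time complexity: O(n).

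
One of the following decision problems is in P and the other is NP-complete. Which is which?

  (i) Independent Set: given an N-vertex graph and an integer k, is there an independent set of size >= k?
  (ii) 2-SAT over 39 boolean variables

(i) is NP-complete: complement of Clique (with k part of the input).
(ii) is P: 2-SAT is solvable in linear time via implication-graph SCCs.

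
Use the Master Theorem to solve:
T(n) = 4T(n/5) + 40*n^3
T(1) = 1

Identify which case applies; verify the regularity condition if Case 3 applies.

a=4, b=5, f(n)=40*n^3.
log_5(4) = 0.8614 < 3.
f(n) = Omega(n^(0.8614+epsilon)) for some epsilon > 0, so Case 3 is the candidate.
Regularity: a*f(n/b) = 4*40*(n/5)^3 = (4/125)*40*n^3 <= c*f(n) with c = 4/125 < 1. Satisfied.
Case 3: T(n) = Theta(n^3).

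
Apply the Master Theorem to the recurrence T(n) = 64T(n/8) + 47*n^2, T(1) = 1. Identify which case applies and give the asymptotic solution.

a=64, b=8, f(n)=47*n^2.
log_8(64) = 2, so n^(log_b(a)) = n^2.
f(n) = Theta(n^2), so Case 2 applies.
T(n) = Theta(n^2 log n).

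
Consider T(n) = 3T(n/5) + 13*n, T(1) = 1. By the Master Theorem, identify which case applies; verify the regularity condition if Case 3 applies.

a=3, b=5, f(n)=13*n.
log_5(3) = 0.6826 < 1.
f(n) = Omega(n^(0.6826+epsilon)) for some epsilon > 0, so Case 3 is the candidate.
Regularity: a*f(n/b) = 3*13*(n/5)^1 = (3/5)*13*n^1 <= c*f(n) with c = 3/5 < 1. Satisfied.
Case 3: T(n) = Theta(n).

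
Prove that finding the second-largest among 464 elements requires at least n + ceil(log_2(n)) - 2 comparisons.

Lower bound (adversary): identifying the maximum requires 464-1 comparisons (each eliminates one candidate). Assign weight 1 to each element; on each comparison the adversary lets the heavier side win and gives it the loser's weight. The max ends with weight 464, but each comparison it wins at most doubles its weight, so the max must win >= ceil(log_2(464)) = 9 comparisons. The second-largest is one of those 9 direct losers to the max, and identifying which one is largest needs >= 9-1 further comparisons. Total >= 464-1 + 9-1 = 471.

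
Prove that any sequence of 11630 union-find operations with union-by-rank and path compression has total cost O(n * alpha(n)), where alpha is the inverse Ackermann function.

Using Tarjan's analysis with rank-based potential function. Union-by-rank keeps tree height O(log n). Path compression flattens paths during find. For n = 11630 operations, total cost is O(n * alpha(n)), effectively O(n) since alpha grows incredibly slowly.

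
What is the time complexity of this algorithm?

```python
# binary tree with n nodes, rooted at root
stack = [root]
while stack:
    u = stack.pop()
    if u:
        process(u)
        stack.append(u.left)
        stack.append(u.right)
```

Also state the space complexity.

Time complexity: O(n).
Space complexity: O(n).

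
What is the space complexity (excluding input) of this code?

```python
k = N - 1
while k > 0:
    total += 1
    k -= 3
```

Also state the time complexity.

Space complexity: O(1).
Only a constant amount of auxiliary storage is used; nothing grows with n.
Time complexity: O(n).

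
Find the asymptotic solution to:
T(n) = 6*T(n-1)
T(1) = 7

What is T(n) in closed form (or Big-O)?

Each step multiplies by 6. T(n) = T(1)*6^(n-1) = 7*6^(n-1).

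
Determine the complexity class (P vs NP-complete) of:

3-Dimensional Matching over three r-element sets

This problem is NP-complete: one of Karp's 21 NP-complete problems.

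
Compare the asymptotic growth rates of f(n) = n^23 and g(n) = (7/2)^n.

g(n) = (7/2)^n grows faster: (7/2)^n is exponential with base 7/2 > 1, dominating every polynomial.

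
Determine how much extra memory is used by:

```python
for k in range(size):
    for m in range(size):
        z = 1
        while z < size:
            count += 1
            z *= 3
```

Space complexity: O(1).
Only a constant amount of auxiliary storage is used; nothing grows with n.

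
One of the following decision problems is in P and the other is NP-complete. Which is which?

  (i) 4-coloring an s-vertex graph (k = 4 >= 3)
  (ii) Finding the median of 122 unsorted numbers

(i) is NP-complete: graph k-coloring for k>=3 is NP-complete by reduction from 3-SAT.
(ii) is P: linear-time selection (median-of-medians) runs in O(n).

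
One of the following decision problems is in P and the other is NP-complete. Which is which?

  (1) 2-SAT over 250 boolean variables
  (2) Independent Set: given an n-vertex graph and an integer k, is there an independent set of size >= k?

(1) is P: 2-SAT is solvable in linear time via implication-graph SCCs.
(2) is NP-complete: complement of Clique (with k part of the input).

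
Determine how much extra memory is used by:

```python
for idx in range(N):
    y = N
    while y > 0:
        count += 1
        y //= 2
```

Space complexity: O(1).
Only a constant amount of auxiliary storage is used; nothing grows with n.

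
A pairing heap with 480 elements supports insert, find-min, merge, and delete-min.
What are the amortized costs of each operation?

Pairing heaps are self-adjusting heap-ordered trees. Insert and merge link two roots: O(1). Find-min reads the root: O(1). Delete-min removes the root, then pairs children in two passes; amortized cost is O(log 480) = O(log n).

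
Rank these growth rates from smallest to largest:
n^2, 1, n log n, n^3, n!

Ordered by growth rate: 1 < n log n < n^2 < n^3 < n!.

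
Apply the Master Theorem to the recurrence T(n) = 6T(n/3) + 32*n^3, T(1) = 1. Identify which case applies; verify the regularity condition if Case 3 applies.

a=6, b=3, f(n)=32*n^3.
log_3(6) = 1.631 < 3.
f(n) = Omega(n^(1.631+epsilon)) for some epsilon > 0, so Case 3 is the candidate.
Regularity: a*f(n/b) = 6*32*(n/3)^3 = (6/27)*32*n^3 <= c*f(n) with c = 6/27 < 1. Satisfied.
Case 3: T(n) = Theta(n^3).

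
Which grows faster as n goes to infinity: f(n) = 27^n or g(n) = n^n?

g(n) = n^n grows faster: n^n / 27^n = (n/27)^n -> infinity once n > 27.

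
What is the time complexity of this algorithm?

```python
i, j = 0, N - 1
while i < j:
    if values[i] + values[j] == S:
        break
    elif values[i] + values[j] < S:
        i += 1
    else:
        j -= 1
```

Time complexity: O(n).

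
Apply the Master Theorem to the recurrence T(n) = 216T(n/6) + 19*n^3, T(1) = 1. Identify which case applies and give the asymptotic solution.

a=216, b=6, f(n)=19*n^3.
log_6(216) = 3, so n^(log_b(a)) = n^3.
f(n) = Theta(n^3), so Case 2 applies.
T(n) = Theta(n^3 log n).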